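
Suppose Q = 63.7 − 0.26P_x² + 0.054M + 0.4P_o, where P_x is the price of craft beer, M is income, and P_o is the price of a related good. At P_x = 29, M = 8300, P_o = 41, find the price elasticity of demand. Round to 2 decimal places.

At the given point, Q = 63.7 − 0.26(29)² + 0.054(8300) + 0.4(41) = 63.7 − 218.66 + 448.2 + 16.4 = 309.64.
∂Q/∂P_x = −2·0.26·P_x = -15.08, so E_p = -15.08·(29/309.64) ≈ -1.41.
|E_p| > 1: demand is elastic.

-1.41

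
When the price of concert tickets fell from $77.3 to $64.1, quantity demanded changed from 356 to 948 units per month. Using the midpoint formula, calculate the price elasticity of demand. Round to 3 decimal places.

-4.863

%ΔQ = (948 − 356)/[(356 + 948)/2] = 592/652 ≈ 0.9080.
%ΔP = (64.1 − 77.3)/[(77.3 + 64.1)/2] = -13.2/70.7 ≈ -0.1867.
Arc elasticity E = %ΔQ/%ΔP ≈ 0.9080/-0.1867 ≈ -4.863.
|E| > 1: demand is elastic over this range.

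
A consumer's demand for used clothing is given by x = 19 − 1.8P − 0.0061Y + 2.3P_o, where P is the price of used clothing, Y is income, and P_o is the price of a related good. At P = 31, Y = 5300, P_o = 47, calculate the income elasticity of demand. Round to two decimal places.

-0.83

Substituting, x = 19 − 1.8(31) − 0.0061(5300) + 2.3(47) = 19 − 55.8 − 32.33 + 108.1 = 38.97.
∂x/∂Y = −0.0061, so E_I = -0.0061·(5300/38.97) ≈ -0.83.
E_I < 0: inferior good.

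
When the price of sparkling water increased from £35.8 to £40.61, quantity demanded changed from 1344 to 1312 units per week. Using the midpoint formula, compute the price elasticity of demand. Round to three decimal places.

-0.191

%Δq = (1312 − 1344)/[(1344 + 1312)/2] = -32/1328 ≈ -0.0241.
%ΔP = (40.61 − 35.8)/[(35.8 + 40.61)/2] = 4.81/38.205 ≈ 0.1259.
Arc elasticity E = %Δq/%ΔP ≈ -0.0241/0.1259 ≈ -0.191.
|E| < 1: demand is inelastic over this range.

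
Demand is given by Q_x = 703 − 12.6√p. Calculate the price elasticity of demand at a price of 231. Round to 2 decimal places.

At p = 231, Q_x = 511.4966.
dQ_x/dp = −12.6/(2√p) = −12.6/(2·15.1987).
Point elasticity E = (dQ_x/dp)·(p/Q_x) = -0.4145 × 231/511.4966 ≈ -0.19.
|E| < 1, so demand is inelastic at this price.

-0.19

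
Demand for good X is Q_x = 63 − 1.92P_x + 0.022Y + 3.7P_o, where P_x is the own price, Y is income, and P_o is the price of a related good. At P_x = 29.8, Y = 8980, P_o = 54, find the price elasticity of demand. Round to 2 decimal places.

First evaluate Q_x: 63 − 1.92(29.8) + 0.022(8980) + 3.7(54) = 63 − 57.216 + 197.56 + 199.8 = 403.144.
∂Q_x/∂P_x = −1.92, so E_p = (−1.92)·(29.8/403.144) ≈ -0.14.
|E_p| < 1: demand is inelastic.

-0.14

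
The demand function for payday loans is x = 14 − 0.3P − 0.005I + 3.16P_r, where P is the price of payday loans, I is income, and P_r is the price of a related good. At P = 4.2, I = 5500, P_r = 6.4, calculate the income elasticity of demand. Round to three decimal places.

x = 14 − 0.3(4.2) − 0.005(5500) + 3.16(6.4) = 14 − 1.26 − 27.5 + 20.224 = 5.464.
∂x/∂I = −0.005, so E_I = -0.005·(5500/5.464) ≈ -5.033.
E_I < 0: inferior good.

-5.033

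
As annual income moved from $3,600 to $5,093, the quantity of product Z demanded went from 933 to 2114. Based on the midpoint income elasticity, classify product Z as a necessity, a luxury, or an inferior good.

luxury

%ΔQ = (2114 − 933)/[(933+2114)/2] = 1181/1523.5 ≈ 0.7752.
%ΔI = (5,093 − 3,600)/[(3,600+5,093)/2] = 1493/4346.5 ≈ 0.3435.
E_I = %ΔQ/%ΔI ≈ 2.257.
E_I > 1: normal good (luxury).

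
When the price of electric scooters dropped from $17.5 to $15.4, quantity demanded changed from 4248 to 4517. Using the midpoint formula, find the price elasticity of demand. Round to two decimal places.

-0.48

%ΔQ = (4517 − 4248)/[(4248 + 4517)/2] = 269/4382.5 ≈ 0.0614.
%Δp = (15.4 − 17.5)/[(17.5 + 15.4)/2] = -2.1/16.45 ≈ -0.1277.
Arc elasticity E = %ΔQ/%Δp ≈ 0.0614/-0.1277 ≈ -0.48.
|E| < 1: demand is inelastic over this range.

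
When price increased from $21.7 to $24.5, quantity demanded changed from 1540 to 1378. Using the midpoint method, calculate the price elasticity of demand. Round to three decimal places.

%ΔQ = (1378 − 1540)/[(1540 + 1378)/2] = -162/1459 ≈ -0.1110.
%ΔP = (24.5 − 21.7)/[(21.7 + 24.5)/2] = 2.8/23.1 ≈ 0.1212.
Arc elasticity E = %ΔQ/%ΔP ≈ -0.1110/0.1212 ≈ -0.916.
|E| < 1: demand is inelastic over this range.

-0.916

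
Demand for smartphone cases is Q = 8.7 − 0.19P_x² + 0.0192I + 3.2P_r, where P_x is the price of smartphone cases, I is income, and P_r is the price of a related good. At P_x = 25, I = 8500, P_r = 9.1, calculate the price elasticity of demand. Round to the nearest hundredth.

-2.89

At the given point, Q = 8.7 − 0.19(25)² + 0.0192(8500) + 3.2(9.1) = 8.7 − 118.75 + 163.2 + 29.12 = 82.27.
∂Q/∂P_x = −2·0.19·P_x = -9.5, so E_p = -9.5·(25/82.27) ≈ -2.89.
|E_p| > 1: demand is elastic.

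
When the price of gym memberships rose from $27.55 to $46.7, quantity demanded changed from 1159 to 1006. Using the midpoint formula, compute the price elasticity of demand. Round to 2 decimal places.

-0.27

%Δq = (1006 − 1159)/[(1159 + 1006)/2] = -153/1082.5 ≈ -0.1413.
%ΔP = (46.7 − 27.55)/[(27.55 + 46.7)/2] = 19.15/37.125 ≈ 0.5158.
Arc elasticity E = %Δq/%ΔP ≈ -0.1413/0.5158 ≈ -0.27.
|E| < 1: demand is inelastic over this range.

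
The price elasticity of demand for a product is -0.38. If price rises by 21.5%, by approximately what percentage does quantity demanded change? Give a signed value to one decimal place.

%ΔQ ≈ E × %ΔP = (-0.38) × (21.5%) ≈ -8.2%.

-8.2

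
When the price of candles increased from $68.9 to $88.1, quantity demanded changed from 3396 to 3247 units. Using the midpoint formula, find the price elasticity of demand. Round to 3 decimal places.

-0.183

%ΔQ = (3247 − 3396)/[(3396 + 3247)/2] = -149/3321.5 ≈ -0.0449.
%Δp = (88.1 − 68.9)/[(68.9 + 88.1)/2] = 19.2/78.5 ≈ 0.2446.
Arc elasticity E = %ΔQ/%Δp ≈ -0.0449/0.2446 ≈ -0.183.
|E| < 1: demand is inelastic over this range.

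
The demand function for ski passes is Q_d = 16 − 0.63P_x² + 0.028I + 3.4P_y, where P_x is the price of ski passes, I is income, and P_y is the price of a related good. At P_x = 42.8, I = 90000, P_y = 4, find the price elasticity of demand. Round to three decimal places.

Evaluating quantity at (P_x, I, P_y) gives Q_d = 16 − 0.63(42.8)² + 0.028(90000) + 3.4(4) = 16 − 1154.0592 + 2520 + 13.6 = 1395.5408.
∂Q_d/∂P_x = −2·0.63·P_x = -53.928, so E_p = -53.928·(42.8/1395.5408) ≈ -1.654.
|E_p| > 1: demand is elastic.

-1.654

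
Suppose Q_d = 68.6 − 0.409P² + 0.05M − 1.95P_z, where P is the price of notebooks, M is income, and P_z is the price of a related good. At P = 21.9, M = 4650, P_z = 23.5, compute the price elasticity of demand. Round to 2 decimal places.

Substituting, Q_d = 68.6 − 0.409(21.9)² + 0.05(4650) − 1.95(23.5) = 68.6 − 196.1605 + 232.5 − 45.825 = 59.1145.
∂Q_d/∂P = −2·0.409·P = -17.9142, so E_p = -17.9142·(21.9/59.1145) ≈ -6.64.
|E_p| > 1: demand is elastic.

-6.64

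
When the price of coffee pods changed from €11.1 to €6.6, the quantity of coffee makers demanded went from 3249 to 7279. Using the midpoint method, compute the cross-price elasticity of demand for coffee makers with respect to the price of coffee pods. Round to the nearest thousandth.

%ΔQ_x = (7279 − 3249)/[(3249+7279)/2] = 4030/5264 ≈ 0.7656.
%ΔP_y = (6.6 − 11.1)/[(11.1+6.6)/2] ≈ -0.5085.
E_xy = 0.7656/-0.5085 ≈ -1.506.
E_xy < 0, so coffee makers and coffee pods are complements.

-1.506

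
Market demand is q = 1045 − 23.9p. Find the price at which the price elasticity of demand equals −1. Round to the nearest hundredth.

For linear demand q = a − bp, E = −bp/(a − bp). |E| = 1 ⇒ bp = a − bp ⇒ p = a/(2b).
p = 1045/(2·23.9) ≈ 21.86.

21.86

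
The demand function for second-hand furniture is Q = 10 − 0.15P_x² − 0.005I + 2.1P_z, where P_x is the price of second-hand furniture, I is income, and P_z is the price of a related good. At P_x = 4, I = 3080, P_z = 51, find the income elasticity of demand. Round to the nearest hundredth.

-0.16

First evaluate Q: 10 − 0.15(4)² − 0.005(3080) + 2.1(51) = 10 − 2.4 − 15.4 + 107.1 = 99.3.
∂Q/∂I = −0.005, so E_I = -0.005·(3080/99.3) ≈ -0.16.
E_I < 0: inferior good.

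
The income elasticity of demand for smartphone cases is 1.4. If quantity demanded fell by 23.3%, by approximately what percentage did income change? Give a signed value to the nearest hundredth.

%ΔQ ≈ E × %ΔI ⇒ %ΔI = %ΔQ / E = (-23.3%)/(1.4) ≈ -16.64%.

-16.64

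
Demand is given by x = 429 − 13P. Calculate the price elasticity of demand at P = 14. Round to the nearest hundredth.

-0.74

At P = 14, x = 247.
dx/dP = −13.
Point elasticity E = (dx/dP)·(P/x) = -13 × 14/247 ≈ -0.74.
|E| < 1, so demand is inelastic at this price.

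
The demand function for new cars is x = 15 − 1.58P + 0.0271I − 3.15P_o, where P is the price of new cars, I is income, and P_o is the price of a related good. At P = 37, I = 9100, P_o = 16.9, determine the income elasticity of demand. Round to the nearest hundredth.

1.64

At the given point, x = 15 − 1.58(37) + 0.0271(9100) − 3.15(16.9) = 15 − 58.46 + 246.61 − 53.235 = 149.915.
∂x/∂I = +0.0271, so E_I = 0.0271·(9100/149.915) ≈ 1.64.
E_I > 1: normal good (luxury).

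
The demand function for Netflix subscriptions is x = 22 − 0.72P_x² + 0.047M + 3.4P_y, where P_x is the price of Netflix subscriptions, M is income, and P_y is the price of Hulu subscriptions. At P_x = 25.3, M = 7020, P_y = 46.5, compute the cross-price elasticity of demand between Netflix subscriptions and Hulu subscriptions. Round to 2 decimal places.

Substituting, x = 22 − 0.72(25.3)² + 0.047(7020) + 3.4(46.5) = 22 − 460.8648 + 329.94 + 158.1 = 49.1752.
∂x/∂P_y = +3.4, so E_xy = 3.4·(46.5/49.1752) ≈ 3.22.
E_xy > 0: the goods are substitutes.

3.22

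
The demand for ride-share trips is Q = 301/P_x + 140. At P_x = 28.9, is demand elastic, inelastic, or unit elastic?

At P_x = 28.9, Q = 150.4152.
dQ/dP_x = −301/P_x² = −0.3604.
Point elasticity E = (dQ/dP_x)·(P_x/Q) = -0.3604 × 28.9/150.4152 ≈ -0.069.
|E| ≈ 0.069 < 1, so demand is inelastic.

inelastic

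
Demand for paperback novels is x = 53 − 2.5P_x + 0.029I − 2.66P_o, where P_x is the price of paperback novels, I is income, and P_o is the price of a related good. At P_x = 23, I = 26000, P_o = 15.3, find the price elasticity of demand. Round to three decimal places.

-0.081

At the given point, x = 53 − 2.5(23) + 0.029(26000) − 2.66(15.3) = 53 − 57.5 + 754 − 40.698 = 708.802.
∂x/∂P_x = −2.5, so E_p = (−2.5)·(23/708.802) ≈ -0.081.
|E_p| < 1: demand is inelastic.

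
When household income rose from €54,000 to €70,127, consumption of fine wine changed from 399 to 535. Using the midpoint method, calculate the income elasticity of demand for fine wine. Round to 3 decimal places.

1.121

%ΔQ = (535 − 399)/[(399+535)/2] = 136/467 ≈ 0.2912.
%ΔM = (70,127 − 54,000)/[(54,000+70,127)/2] = 16127/62063.5 ≈ 0.2598.
E_I = %ΔQ/%ΔM ≈ 1.121.
E_I > 1: normal good (luxury).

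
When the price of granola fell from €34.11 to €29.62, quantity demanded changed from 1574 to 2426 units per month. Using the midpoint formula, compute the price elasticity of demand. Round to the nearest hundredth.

-3.02

%ΔQ = (2426 − 1574)/[(1574 + 2426)/2] = 852/2000 ≈ 0.4260.
%Δp = (29.62 − 34.11)/[(34.11 + 29.62)/2] = -4.49/31.865 ≈ -0.1409.
Arc elasticity E = %ΔQ/%Δp ≈ 0.4260/-0.1409 ≈ -3.02.
|E| > 1: demand is elastic over this range.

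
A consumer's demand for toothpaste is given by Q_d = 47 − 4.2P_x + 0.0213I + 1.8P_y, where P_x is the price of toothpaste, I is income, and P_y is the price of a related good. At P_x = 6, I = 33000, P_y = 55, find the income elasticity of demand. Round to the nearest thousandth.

At the given point, Q_d = 47 − 4.2(6) + 0.0213(33000) + 1.8(55) = 47 − 25.2 + 702.9 + 99 = 823.7.
∂Q_d/∂I = +0.0213, so E_I = 0.0213·(33000/823.7) ≈ 0.853.
E_I ∈ (0,1): normal good (necessity).

0.853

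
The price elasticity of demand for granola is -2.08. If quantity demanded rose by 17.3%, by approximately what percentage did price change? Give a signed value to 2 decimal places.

-8.32

%ΔQ ≈ E × %ΔP ⇒ %ΔP = %ΔQ / E = (17.3%)/(-2.08) ≈ -8.32%.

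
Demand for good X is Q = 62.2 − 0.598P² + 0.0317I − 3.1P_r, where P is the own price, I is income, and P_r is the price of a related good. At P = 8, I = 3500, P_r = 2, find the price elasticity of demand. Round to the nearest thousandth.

-0.595

Substituting, Q = 62.2 − 0.598(8)² + 0.0317(3500) − 3.1(2) = 62.2 − 38.272 + 110.95 − 6.2 = 128.678.
∂Q/∂P = −2·0.598·P = -9.568, so E_p = -9.568·(8/128.678) ≈ -0.595.
|E_p| < 1: demand is inelastic.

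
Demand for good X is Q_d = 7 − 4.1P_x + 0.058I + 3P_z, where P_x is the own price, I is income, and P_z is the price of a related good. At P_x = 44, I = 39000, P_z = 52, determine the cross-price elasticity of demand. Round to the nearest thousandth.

0.070

At the given point, Q_d = 7 − 4.1(44) + 0.058(39000) + 3(52) = 7 − 180.4 + 2262 + 156 = 2244.6.
∂Q_d/∂P_z = +3, so E_xy = 3·(52/2244.6) ≈ 0.070.
E_xy > 0: the goods are substitutes.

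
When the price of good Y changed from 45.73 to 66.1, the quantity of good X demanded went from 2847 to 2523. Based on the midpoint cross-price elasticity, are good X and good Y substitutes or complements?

%ΔQ_x = (2523 − 2847)/[(2847+2523)/2] = -324/2685 ≈ -0.1207.
%ΔP_y = (66.1 − 45.73)/[(45.73+66.1)/2] ≈ 0.3643.
E_xy = -0.1207/0.3643 ≈ -0.331.
E_xy < 0, so the goods are complements.

complements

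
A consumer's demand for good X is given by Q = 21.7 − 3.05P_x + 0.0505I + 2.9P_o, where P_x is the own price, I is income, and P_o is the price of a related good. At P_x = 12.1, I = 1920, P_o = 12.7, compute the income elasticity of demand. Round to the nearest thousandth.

First evaluate Q: 21.7 − 3.05(12.1) + 0.0505(1920) + 2.9(12.7) = 21.7 − 36.905 + 96.96 + 36.83 = 118.585.
∂Q/∂I = +0.0505, so E_I = 0.0505·(1920/118.585) ≈ 0.818.
E_I ∈ (0,1): normal good (necessity).

0.818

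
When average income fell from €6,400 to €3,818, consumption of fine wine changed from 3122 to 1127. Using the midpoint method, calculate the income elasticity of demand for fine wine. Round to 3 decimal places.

1.858

%ΔQ = (1127 − 3122)/[(3122+1127)/2] = -1995/2124.5 ≈ -0.9390.
%ΔY = (3,818 − 6,400)/[(6,400+3,818)/2] = -2582/5109 ≈ -0.5054.
E_I = %ΔQ/%ΔY ≈ 1.858.
E_I > 1: normal good (luxury).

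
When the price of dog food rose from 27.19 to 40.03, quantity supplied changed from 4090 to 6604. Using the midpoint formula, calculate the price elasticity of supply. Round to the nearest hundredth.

%Δq = (6604 − 4090)/[(4090 + 6604)/2] = 2514/5347 ≈ 0.4702.
%Δp = (40.03 − 27.19)/[(27.19 + 40.03)/2] = 12.84/33.61 ≈ 0.3820.
Arc elasticity E = %Δq/%Δp ≈ 0.4702/0.3820 ≈ 1.23.
|E| > 1: supply is elastic over this range.

1.23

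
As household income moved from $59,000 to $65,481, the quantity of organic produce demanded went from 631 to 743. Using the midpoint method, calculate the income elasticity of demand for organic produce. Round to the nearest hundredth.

%ΔQ = (743 − 631)/[(631+743)/2] = 112/687 ≈ 0.1630.
%ΔI = (65,481 − 59,000)/[(59,000+65,481)/2] = 6481/62240.5 ≈ 0.1041.
E_I = %ΔQ/%ΔI ≈ 1.57.
E_I > 1: normal good (luxury).

1.57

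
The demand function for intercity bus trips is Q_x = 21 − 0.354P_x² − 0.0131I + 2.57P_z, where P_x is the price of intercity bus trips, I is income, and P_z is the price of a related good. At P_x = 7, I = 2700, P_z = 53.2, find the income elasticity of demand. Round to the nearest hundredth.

-0.34

First evaluate Q_x: 21 − 0.354(7)² − 0.0131(2700) + 2.57(53.2) = 21 − 17.346 − 35.37 + 136.724 = 105.008.
∂Q_x/∂I = −0.0131, so E_I = -0.0131·(2700/105.008) ≈ -0.34.
E_I < 0: inferior good.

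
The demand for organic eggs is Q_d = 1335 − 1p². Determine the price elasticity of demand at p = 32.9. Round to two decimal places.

At p = 32.9, Q_d = 252.59.
dQ_d/dp = −2·1·p = −65.8.
Point elasticity E = (dQ_d/dp)·(p/Q_d) = -65.8 × 32.9/252.59 ≈ -8.57.
|E| > 1, so demand is elastic at this price.

-8.57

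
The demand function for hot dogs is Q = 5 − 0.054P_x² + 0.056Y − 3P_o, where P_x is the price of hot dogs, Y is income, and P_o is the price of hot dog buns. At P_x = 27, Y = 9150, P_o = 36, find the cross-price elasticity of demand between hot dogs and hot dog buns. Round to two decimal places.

-0.29

At the given point, Q = 5 − 0.054(27)² + 0.056(9150) − 3(36) = 5 − 39.366 + 512.4 − 108 = 370.034.
∂Q/∂P_o = −3, so E_xy = -3·(36/370.034) ≈ -0.29.
E_xy < 0: the goods are complements.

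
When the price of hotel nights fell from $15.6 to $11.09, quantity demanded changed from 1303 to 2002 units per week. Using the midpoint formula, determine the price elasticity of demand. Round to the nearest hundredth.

%Δq = (2002 − 1303)/[(1303 + 2002)/2] = 699/1652.5 ≈ 0.4230.
%ΔP = (11.09 − 15.6)/[(15.6 + 11.09)/2] = -4.51/13.345 ≈ -0.3380.
Arc elasticity E = %Δq/%ΔP ≈ 0.4230/-0.3380 ≈ -1.25.
|E| > 1: demand is elastic over this range.

-1.25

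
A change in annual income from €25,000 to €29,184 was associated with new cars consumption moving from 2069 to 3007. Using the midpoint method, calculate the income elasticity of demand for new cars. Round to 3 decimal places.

%ΔQ = (3007 − 2069)/[(2069+3007)/2] = 938/2538 ≈ 0.3696.
%ΔI = (29,184 − 25,000)/[(25,000+29,184)/2] = 4184/27092 ≈ 0.1544.
E_I = %ΔQ/%ΔI ≈ 2.393.
E_I > 1: normal good (luxury).

2.393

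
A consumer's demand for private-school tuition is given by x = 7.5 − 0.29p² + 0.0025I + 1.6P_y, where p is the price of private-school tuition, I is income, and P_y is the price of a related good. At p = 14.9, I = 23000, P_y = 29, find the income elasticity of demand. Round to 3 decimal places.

1.223

Substituting, x = 7.5 − 0.29(14.9)² + 0.0025(23000) + 1.6(29) = 7.5 − 64.3829 + 57.5 + 46.4 = 47.0171.
∂x/∂I = +0.0025, so E_I = 0.0025·(23000/47.0171) ≈ 1.223.
E_I > 1: normal good (luxury).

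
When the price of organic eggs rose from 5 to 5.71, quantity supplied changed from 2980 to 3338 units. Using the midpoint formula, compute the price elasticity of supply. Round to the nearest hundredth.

%ΔQ = (3338 − 2980)/[(2980 + 3338)/2] = 358/3159 ≈ 0.1133.
%Δp = (5.71 − 5)/[(5 + 5.71)/2] = 0.71/5.355 ≈ 0.1326.
Arc elasticity E = %ΔQ/%Δp ≈ 0.1133/0.1326 ≈ 0.85.
|E| < 1: supply is inelastic over this range.

0.85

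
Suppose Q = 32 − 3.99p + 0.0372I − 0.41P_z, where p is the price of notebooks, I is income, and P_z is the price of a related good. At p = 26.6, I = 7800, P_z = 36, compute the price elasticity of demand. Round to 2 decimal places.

-0.53

At the given point, Q = 32 − 3.99(26.6) + 0.0372(7800) − 0.41(36) = 32 − 106.134 + 290.16 − 14.76 = 201.266.
∂Q/∂p = −3.99, so E_p = (−3.99)·(26.6/201.266) ≈ -0.53.
|E_p| < 1: demand is inelastic.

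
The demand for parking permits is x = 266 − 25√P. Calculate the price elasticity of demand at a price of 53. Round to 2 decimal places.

At P = 53, x = 83.9973.
dx/dP = −25/(2√P) = −25/(2·7.2801).
Point elasticity E = (dx/dP)·(P/x) = -1.717 × 53/83.9973 ≈ -1.08.
|E| > 1, so demand is elastic at this price.

-1.08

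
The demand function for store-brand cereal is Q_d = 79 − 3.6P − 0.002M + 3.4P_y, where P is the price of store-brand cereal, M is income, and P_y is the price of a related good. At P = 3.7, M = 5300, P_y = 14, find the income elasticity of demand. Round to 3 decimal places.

Substituting, Q_d = 79 − 3.6(3.7) − 0.002(5300) + 3.4(14) = 79 − 13.32 − 10.6 + 47.6 = 102.68.
∂Q_d/∂M = −0.002, so E_I = -0.002·(5300/102.68) ≈ -0.103.
E_I < 0: inferior good.

-0.103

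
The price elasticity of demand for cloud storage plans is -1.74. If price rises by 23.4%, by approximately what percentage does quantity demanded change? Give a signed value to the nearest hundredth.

%ΔQ ≈ E × %ΔP = (-1.74) × (23.4%) ≈ -40.72%.

-40.72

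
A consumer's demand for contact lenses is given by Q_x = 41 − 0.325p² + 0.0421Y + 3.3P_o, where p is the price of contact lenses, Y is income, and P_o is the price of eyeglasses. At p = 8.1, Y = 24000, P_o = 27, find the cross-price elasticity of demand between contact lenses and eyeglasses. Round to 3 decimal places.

Substituting, Q_x = 41 − 0.325(8.1)² + 0.0421(24000) + 3.3(27) = 41 − 21.3233 + 1010.4 + 89.1 = 1119.1768.
∂Q_x/∂P_o = +3.3, so E_xy = 3.3·(27/1119.1768) ≈ 0.080.
E_xy > 0: the goods are substitutes.

0.080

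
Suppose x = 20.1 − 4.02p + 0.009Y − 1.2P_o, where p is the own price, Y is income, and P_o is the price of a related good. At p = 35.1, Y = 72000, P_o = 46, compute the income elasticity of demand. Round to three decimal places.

Evaluating quantity at (p, Y, P_o) gives x = 20.1 − 4.02(35.1) + 0.009(72000) − 1.2(46) = 20.1 − 141.102 + 648 − 55.2 = 471.798.
∂x/∂Y = +0.009, so E_I = 0.009·(72000/471.798) ≈ 1.373.
E_I > 1: normal good (luxury).

1.373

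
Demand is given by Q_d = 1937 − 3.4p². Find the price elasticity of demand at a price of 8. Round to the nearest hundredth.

-0.25

At p = 8, Q_d = 1719.4.
dQ_d/dp = −2·3.4·p = −54.4.
Point elasticity E = (dQ_d/dp)·(p/Q_d) = -54.4 × 8/1719.4 ≈ -0.25.
|E| < 1, so demand is inelastic at this price.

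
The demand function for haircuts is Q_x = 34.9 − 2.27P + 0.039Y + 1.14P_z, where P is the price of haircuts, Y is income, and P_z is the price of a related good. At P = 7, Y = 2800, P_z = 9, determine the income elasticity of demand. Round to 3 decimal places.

0.789

At the given point, Q_x = 34.9 − 2.27(7) + 0.039(2800) + 1.14(9) = 34.9 − 15.89 + 109.2 + 10.26 = 138.47.
∂Q_x/∂Y = +0.039, so E_I = 0.039·(2800/138.47) ≈ 0.789.
E_I ∈ (0,1): normal good (necessity).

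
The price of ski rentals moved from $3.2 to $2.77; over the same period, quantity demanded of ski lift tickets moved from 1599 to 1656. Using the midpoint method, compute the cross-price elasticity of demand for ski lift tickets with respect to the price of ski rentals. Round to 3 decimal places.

%ΔQ_x = (1656 − 1599)/[(1599+1656)/2] = 57/1627.5 ≈ 0.0350.
%ΔP_y = (2.77 − 3.2)/[(3.2+2.77)/2] ≈ -0.1441.
E_xy = 0.0350/-0.1441 ≈ -0.243.
E_xy < 0, so ski lift tickets and ski rentals are complements.

-0.243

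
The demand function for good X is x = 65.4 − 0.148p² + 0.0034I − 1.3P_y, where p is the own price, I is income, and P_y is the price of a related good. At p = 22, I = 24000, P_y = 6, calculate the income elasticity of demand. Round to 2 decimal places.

At the given point, x = 65.4 − 0.148(22)² + 0.0034(24000) − 1.3(6) = 65.4 − 71.632 + 81.6 − 7.8 = 67.568.
∂x/∂I = +0.0034, so E_I = 0.0034·(24000/67.568) ≈ 1.21.
E_I > 1: normal good (luxury).

1.21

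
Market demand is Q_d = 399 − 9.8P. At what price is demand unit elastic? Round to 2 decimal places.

20.36

For linear demand Q_d = a − bP, E = −bP/(a − bP). |E| = 1 ⇒ bP = a − bP ⇒ P = a/(2b).
P = 399/(2·9.8) ≈ 20.36.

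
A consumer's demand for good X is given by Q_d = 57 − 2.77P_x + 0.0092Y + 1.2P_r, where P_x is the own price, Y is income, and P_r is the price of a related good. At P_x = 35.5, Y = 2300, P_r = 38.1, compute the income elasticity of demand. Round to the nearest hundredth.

0.83

First evaluate Q_d: 57 − 2.77(35.5) + 0.0092(2300) + 1.2(38.1) = 57 − 98.335 + 21.16 + 45.72 = 25.545.
∂Q_d/∂Y = +0.0092, so E_I = 0.0092·(2300/25.545) ≈ 0.83.
E_I ∈ (0,1): normal good (necessity).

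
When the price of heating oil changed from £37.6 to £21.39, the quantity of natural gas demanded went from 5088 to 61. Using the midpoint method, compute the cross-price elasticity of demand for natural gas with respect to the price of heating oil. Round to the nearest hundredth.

%ΔQ_x = (61 − 5088)/[(5088+61)/2] = -5027/2574.5 ≈ -1.9526.
%ΔP_y = (21.39 − 37.6)/[(37.6+21.39)/2] ≈ -0.5496.
E_xy = -1.9526/-0.5496 ≈ 3.55.
E_xy > 0, so natural gas and heating oil are substitutes.

3.55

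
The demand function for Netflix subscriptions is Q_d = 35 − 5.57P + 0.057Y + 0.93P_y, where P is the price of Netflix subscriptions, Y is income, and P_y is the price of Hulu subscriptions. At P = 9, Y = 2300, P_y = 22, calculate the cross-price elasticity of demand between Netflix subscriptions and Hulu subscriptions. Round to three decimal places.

First evaluate Q_d: 35 − 5.57(9) + 0.057(2300) + 0.93(22) = 35 − 50.13 + 131.1 + 20.46 = 136.43.
∂Q_d/∂P_y = +0.93, so E_xy = 0.93·(22/136.43) ≈ 0.150.
E_xy > 0: the goods are substitutes.

0.150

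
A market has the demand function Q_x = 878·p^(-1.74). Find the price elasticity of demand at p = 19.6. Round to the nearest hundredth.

For a Cobb–Douglas (constant-elasticity) form Q_x = A·p^α·…, the elasticity with respect to p equals the exponent α at every point.
Here the exponent on p is -1.74, so the price elasticity of demand is -1.74.

-1.74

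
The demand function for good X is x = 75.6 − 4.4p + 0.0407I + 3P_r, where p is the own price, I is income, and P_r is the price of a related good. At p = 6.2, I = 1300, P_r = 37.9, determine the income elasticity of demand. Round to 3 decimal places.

At the given point, x = 75.6 − 4.4(6.2) + 0.0407(1300) + 3(37.9) = 75.6 − 27.28 + 52.91 + 113.7 = 214.93.
∂x/∂I = +0.0407, so E_I = 0.0407·(1300/214.93) ≈ 0.246.
E_I ∈ (0,1): normal good (necessity).

0.246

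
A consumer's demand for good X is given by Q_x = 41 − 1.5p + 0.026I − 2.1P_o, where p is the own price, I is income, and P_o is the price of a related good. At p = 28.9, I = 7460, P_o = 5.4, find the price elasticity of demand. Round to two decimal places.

-0.24

Evaluating quantity at (p, I, P_o) gives Q_x = 41 − 1.5(28.9) + 0.026(7460) − 2.1(5.4) = 41 − 43.35 + 193.96 − 11.34 = 180.27.
∂Q_x/∂p = −1.5, so E_p = (−1.5)·(28.9/180.27) ≈ -0.24.
|E_p| < 1: demand is inelastic.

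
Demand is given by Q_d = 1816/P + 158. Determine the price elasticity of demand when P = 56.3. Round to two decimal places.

At P = 56.3, Q_d = 190.2558.
dQ_d/dP = −1816/P² = −0.5729.
Point elasticity E = (dQ_d/dP)·(P/Q_d) = -0.5729 × 56.3/190.2558 ≈ -0.17.
|E| < 1, so demand is inelastic at this price.

-0.17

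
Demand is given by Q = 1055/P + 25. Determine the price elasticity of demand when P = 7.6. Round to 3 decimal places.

At P = 7.6, Q = 163.8158.
dQ/dP = −1055/P² = −18.2652.
Point elasticity E = (dQ/dP)·(P/Q) = -18.2652 × 7.6/163.8158 ≈ -0.847.
|E| < 1, so demand is inelastic at this price.

-0.847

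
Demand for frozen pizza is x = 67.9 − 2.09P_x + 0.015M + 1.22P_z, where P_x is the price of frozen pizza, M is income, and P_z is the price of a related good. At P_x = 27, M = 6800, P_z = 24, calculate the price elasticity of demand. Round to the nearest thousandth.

First evaluate x: 67.9 − 2.09(27) + 0.015(6800) + 1.22(24) = 67.9 − 56.43 + 102 + 29.28 = 142.75.
∂x/∂P_x = −2.09, so E_p = (−2.09)·(27/142.75) ≈ -0.395.
|E_p| < 1: demand is inelastic.

-0.395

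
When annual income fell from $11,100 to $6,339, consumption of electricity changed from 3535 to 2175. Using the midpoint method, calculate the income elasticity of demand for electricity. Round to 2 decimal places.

%ΔQ = (2175 − 3535)/[(3535+2175)/2] = -1360/2855 ≈ -0.4764.
%ΔM = (6,339 − 11,100)/[(11,100+6,339)/2] = -4761/8719.5 ≈ -0.5460.
E_I = %ΔQ/%ΔM ≈ 0.87.
E_I ∈ (0,1): normal good (necessity).

0.87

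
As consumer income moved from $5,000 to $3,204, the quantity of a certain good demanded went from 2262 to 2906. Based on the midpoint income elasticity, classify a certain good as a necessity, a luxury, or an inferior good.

inferior

%ΔQ = (2906 − 2262)/[(2262+2906)/2] = 644/2584 ≈ 0.2492.
%ΔI = (3,204 − 5,000)/[(5,000+3,204)/2] = -1796/4102 ≈ -0.4378.
E_I = %ΔQ/%ΔI ≈ -0.569.
E_I < 0: inferior good.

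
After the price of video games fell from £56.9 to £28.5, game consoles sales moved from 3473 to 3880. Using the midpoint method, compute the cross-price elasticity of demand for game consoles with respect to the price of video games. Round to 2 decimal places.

%ΔQ_x = (3880 − 3473)/[(3473+3880)/2] = 407/3676.5 ≈ 0.1107.
%ΔP_y = (28.5 − 56.9)/[(56.9+28.5)/2] ≈ -0.6651.
E_xy = 0.1107/-0.6651 ≈ -0.17.
E_xy < 0, so game consoles and video games are complements.

-0.17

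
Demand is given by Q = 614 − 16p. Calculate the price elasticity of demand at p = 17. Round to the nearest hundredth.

-0.80

At p = 17, Q = 342.
dQ/dp = −16.
Point elasticity E = (dQ/dp)·(p/Q) = -16 × 17/342 ≈ -0.80.
|E| < 1, so demand is inelastic at this price.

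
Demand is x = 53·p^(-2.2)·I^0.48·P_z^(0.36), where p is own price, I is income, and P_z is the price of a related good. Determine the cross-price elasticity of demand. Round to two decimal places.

0.36

For a Cobb–Douglas (constant-elasticity) form x = A·P_z^α·…, the elasticity with respect to P_z equals the exponent α at every point.
Here the exponent on P_z is 0.36, so the cross-price elasticity of demand is 0.36.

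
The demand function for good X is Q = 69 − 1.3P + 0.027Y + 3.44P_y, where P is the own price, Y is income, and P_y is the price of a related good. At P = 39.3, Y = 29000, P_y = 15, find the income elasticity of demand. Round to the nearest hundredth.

0.92

Q = 69 − 1.3(39.3) + 0.027(29000) + 3.44(15) = 69 − 51.09 + 783 + 51.6 = 852.51.
∂Q/∂Y = +0.027, so E_I = 0.027·(29000/852.51) ≈ 0.92.
E_I ∈ (0,1): normal good (necessity).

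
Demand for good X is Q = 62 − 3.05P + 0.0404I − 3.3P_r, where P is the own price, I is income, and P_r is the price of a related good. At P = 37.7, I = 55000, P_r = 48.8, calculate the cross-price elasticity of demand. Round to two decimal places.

-0.08

Q = 62 − 3.05(37.7) + 0.0404(55000) − 3.3(48.8) = 62 − 114.985 + 2222 − 161.04 = 2007.975.
∂Q/∂P_r = −3.3, so E_xy = -3.3·(48.8/2007.975) ≈ -0.08.
E_xy < 0: the goods are complements.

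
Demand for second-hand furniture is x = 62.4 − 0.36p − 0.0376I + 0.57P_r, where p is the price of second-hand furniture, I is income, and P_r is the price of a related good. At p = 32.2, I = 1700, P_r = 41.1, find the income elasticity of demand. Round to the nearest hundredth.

-6.20

Evaluating quantity at (p, I, P_r) gives x = 62.4 − 0.36(32.2) − 0.0376(1700) + 0.57(41.1) = 62.4 − 11.592 − 63.92 + 23.427 = 10.315.
∂x/∂I = −0.0376, so E_I = -0.0376·(1700/10.315) ≈ -6.20.
E_I < 0: inferior good.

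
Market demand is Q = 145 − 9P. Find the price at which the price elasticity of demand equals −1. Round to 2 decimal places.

For linear demand Q = a − bP, E = −bP/(a − bP). |E| = 1 ⇒ bP = a − bP ⇒ P = a/(2b).
P = 145/(2·9) ≈ 8.06.

8.06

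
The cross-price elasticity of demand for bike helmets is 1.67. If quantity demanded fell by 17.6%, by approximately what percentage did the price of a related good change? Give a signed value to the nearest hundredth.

-10.54

%ΔQ ≈ E × %ΔP_y ⇒ %ΔP_y = %ΔQ / E = (-17.6%)/(1.67) ≈ -10.54%.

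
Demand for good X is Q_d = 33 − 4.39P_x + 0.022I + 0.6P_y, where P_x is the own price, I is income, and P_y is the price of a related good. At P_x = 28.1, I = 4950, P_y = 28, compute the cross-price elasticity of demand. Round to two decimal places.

0.48

First evaluate Q_d: 33 − 4.39(28.1) + 0.022(4950) + 0.6(28) = 33 − 123.359 + 108.9 + 16.8 = 35.341.
∂Q_d/∂P_y = +0.6, so E_xy = 0.6·(28/35.341) ≈ 0.48.
E_xy > 0: the goods are substitutes.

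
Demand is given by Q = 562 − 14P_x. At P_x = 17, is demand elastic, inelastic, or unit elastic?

inelastic

At P_x = 17, Q = 324.
dQ/dP_x = −14.
Point elasticity E = (dQ/dP_x)·(P_x/Q) = -14 × 17/324 ≈ -0.735.
|E| ≈ 0.735 < 1, so demand is inelastic.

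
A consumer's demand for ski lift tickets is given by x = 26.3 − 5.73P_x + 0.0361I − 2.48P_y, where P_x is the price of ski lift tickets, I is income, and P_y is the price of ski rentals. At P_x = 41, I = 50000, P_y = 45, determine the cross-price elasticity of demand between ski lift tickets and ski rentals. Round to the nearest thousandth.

-0.075

First evaluate x: 26.3 − 5.73(41) + 0.0361(50000) − 2.48(45) = 26.3 − 234.93 + 1805 − 111.6 = 1484.77.
∂x/∂P_y = −2.48, so E_xy = -2.48·(45/1484.77) ≈ -0.075.
E_xy < 0: the goods are complements.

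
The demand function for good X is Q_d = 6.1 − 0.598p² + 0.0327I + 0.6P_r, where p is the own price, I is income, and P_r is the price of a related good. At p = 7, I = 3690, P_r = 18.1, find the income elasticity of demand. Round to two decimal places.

1.11

At the given point, Q_d = 6.1 − 0.598(7)² + 0.0327(3690) + 0.6(18.1) = 6.1 − 29.302 + 120.663 + 10.86 = 108.321.
∂Q_d/∂I = +0.0327, so E_I = 0.0327·(3690/108.321) ≈ 1.11.
E_I > 1: normal good (luxury).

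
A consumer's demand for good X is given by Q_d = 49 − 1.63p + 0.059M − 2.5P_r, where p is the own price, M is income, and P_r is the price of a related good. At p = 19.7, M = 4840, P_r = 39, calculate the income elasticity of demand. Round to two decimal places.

Q_d = 49 − 1.63(19.7) + 0.059(4840) − 2.5(39) = 49 − 32.111 + 285.56 − 97.5 = 204.949.
∂Q_d/∂M = +0.059, so E_I = 0.059·(4840/204.949) ≈ 1.39.
E_I > 1: normal good (luxury).

1.39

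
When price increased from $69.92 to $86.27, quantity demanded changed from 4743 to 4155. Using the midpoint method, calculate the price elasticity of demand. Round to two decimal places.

-0.63

%ΔQ = (4155 − 4743)/[(4743 + 4155)/2] = -588/4449 ≈ -0.1322.
%ΔP = (86.27 − 69.92)/[(69.92 + 86.27)/2] = 16.35/78.095 ≈ 0.2094.
Arc elasticity E = %ΔQ/%ΔP ≈ -0.1322/0.2094 ≈ -0.63.
|E| < 1: demand is inelastic over this range.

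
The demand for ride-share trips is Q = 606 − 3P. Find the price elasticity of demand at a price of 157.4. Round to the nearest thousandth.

-3.529

At P = 157.4, Q = 133.8.
dQ/dP = −3.
Point elasticity E = (dQ/dP)·(P/Q) = -3 × 157.4/133.8 ≈ -3.529.
|E| > 1, so demand is elastic at this price.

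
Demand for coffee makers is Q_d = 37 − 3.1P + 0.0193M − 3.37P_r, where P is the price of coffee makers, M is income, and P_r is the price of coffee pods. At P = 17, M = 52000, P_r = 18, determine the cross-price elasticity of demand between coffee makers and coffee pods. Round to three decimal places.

-0.065

Evaluating quantity at (P, M, P_r) gives Q_d = 37 − 3.1(17) + 0.0193(52000) − 3.37(18) = 37 − 52.7 + 1003.6 − 60.66 = 927.24.
∂Q_d/∂P_r = −3.37, so E_xy = -3.37·(18/927.24) ≈ -0.065.
E_xy < 0: the goods are complements.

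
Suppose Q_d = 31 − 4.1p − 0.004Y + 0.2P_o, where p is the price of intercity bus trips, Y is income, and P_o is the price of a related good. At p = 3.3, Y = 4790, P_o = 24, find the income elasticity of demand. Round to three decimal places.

-6.161

Substituting, Q_d = 31 − 4.1(3.3) − 0.004(4790) + 0.2(24) = 31 − 13.53 − 19.16 + 4.8 = 3.11.
∂Q_d/∂Y = −0.004, so E_I = -0.004·(4790/3.11) ≈ -6.161.
E_I < 0: inferior good.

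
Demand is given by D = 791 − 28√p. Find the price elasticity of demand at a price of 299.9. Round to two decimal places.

-0.79

At p = 299.9, D = 306.1066.
dD/dp = −28/(2√p) = −28/(2·17.3176).
Point elasticity E = (dD/dp)·(p/D) = -0.8084 × 299.9/306.1066 ≈ -0.79.
|E| < 1, so demand is inelastic at this price.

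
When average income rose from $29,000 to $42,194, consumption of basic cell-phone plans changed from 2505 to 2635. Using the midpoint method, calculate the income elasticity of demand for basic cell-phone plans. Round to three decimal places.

0.136

%ΔQ = (2635 − 2505)/[(2505+2635)/2] = 130/2570 ≈ 0.0506.
%ΔY = (42,194 − 29,000)/[(29,000+42,194)/2] = 13194/35597 ≈ 0.3706.
E_I = %ΔQ/%ΔY ≈ 0.136.
E_I ∈ (0,1): normal good (necessity).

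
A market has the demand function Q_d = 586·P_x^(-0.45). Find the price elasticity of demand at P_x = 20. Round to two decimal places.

-0.45

For a Cobb–Douglas (constant-elasticity) form Q_d = A·P_x^α·…, the elasticity with respect to P_x equals the exponent α at every point.
Here the exponent on P_x is -0.45, so the price elasticity of demand is -0.45.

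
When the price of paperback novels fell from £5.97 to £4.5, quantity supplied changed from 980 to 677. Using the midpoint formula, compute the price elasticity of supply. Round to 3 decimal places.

%ΔQ = (677 − 980)/[(980 + 677)/2] = -303/828.5 ≈ -0.3657.
%Δp = (4.5 − 5.97)/[(5.97 + 4.5)/2] = -1.47/5.235 ≈ -0.2808.
Arc elasticity E = %ΔQ/%Δp ≈ -0.3657/-0.2808 ≈ 1.302.
|E| > 1: supply is elastic over this range.

1.302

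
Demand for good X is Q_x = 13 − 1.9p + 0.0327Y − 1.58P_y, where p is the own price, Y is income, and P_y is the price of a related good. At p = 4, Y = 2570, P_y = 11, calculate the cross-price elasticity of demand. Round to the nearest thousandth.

Evaluating quantity at (p, Y, P_y) gives Q_x = 13 − 1.9(4) + 0.0327(2570) − 1.58(11) = 13 − 7.6 + 84.039 − 17.38 = 72.059.
∂Q_x/∂P_y = −1.58, so E_xy = -1.58·(11/72.059) ≈ -0.241.
E_xy < 0: the goods are complements.

-0.241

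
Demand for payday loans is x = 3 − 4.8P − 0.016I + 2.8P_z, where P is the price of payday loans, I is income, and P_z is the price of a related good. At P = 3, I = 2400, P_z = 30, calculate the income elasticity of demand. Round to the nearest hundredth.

Substituting, x = 3 − 4.8(3) − 0.016(2400) + 2.8(30) = 3 − 14.4 − 38.4 + 84 = 34.2.
∂x/∂I = −0.016, so E_I = -0.016·(2400/34.2) ≈ -1.12.
E_I < 0: inferior good.

-1.12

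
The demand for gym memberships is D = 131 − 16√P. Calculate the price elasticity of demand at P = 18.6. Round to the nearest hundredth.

-0.56

At P = 18.6, D = 61.9957.
dD/dP = −16/(2√P) = −16/(2·4.3128).
Point elasticity E = (dD/dP)·(P/D) = -1.855 × 18.6/61.9957 ≈ -0.56.
|E| < 1, so demand is inelastic at this price.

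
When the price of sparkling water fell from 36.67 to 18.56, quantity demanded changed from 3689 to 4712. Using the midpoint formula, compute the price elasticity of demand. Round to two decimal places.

%Δq = (4712 − 3689)/[(3689 + 4712)/2] = 1023/4200.5 ≈ 0.2435.
%Δp = (18.56 − 36.67)/[(36.67 + 18.56)/2] = -18.11/27.615 ≈ -0.6558.
Arc elasticity E = %Δq/%Δp ≈ 0.2435/-0.6558 ≈ -0.37.
|E| < 1: demand is inelastic over this range.

-0.37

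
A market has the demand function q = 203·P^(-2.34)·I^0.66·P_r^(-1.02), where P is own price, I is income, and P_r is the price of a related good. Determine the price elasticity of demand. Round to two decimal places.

-2.34

For a Cobb–Douglas (constant-elasticity) form q = A·P^α·…, the elasticity with respect to P equals the exponent α at every point.
Here the exponent on P is -2.34, so the price elasticity of demand is -2.34.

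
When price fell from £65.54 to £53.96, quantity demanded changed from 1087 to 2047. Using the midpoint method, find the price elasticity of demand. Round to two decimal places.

%ΔQ = (2047 − 1087)/[(1087 + 2047)/2] = 960/1567 ≈ 0.6126.
%ΔP = (53.96 − 65.54)/[(65.54 + 53.96)/2] = -11.58/59.75 ≈ -0.1938.
Arc elasticity E = %ΔQ/%ΔP ≈ 0.6126/-0.1938 ≈ -3.16.
|E| > 1: demand is elastic over this range.

-3.16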